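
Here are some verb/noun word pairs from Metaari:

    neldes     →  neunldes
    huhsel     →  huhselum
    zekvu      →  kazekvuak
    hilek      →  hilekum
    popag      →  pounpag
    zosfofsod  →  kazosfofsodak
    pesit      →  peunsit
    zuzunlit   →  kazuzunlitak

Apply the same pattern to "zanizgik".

pesit and zuzunlit both end in -t yet inflect differently (peunsit, kazuzunlitak), so the final letter is not what conditions the rule; the first letter is.
"zanizgik" begins with z-. The stems beginning with z- (zuzunlit → kazuzunlitak, zosfofsod → kazosfofsodak, zekvu → kazekvuak) add ka- … -ak around the stem.
So zanizgik → kazanizgikak.

kazanizgikak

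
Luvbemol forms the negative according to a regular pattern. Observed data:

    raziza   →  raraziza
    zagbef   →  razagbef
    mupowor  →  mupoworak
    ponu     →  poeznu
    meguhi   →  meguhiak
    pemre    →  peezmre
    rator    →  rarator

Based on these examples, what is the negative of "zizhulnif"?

mupowor and rator both end in -r yet inflect differently (mupoworak, rarator), so the final letter is not what conditions the rule; the first letter is.
"zizhulnif" begins with z-. The one such stem in the data (zagbef → razagbef) adds the prefix ra-, so the same rule applies.
So zizhulnif → razizhulnif.

razizhulnif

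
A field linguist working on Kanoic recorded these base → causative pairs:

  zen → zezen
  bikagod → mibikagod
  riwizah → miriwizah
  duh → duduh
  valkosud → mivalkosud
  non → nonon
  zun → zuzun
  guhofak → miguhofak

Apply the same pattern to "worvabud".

duh and riwizah both end in -h yet inflect differently (duduh, miriwizah), so the final letter is not what conditions the rule; the number of vowels is.
"worvabud" has 3 vowels. The stems with 3 vowels (bikagod → mibikagod, valkosud → mivalkosud, guhofak → miguhofak) add the prefix mi-.
The other pattern: stems with 1 vowel repeat the first consonant+vowel as a prefix.
So worvabud → miworvabud.

miworvabud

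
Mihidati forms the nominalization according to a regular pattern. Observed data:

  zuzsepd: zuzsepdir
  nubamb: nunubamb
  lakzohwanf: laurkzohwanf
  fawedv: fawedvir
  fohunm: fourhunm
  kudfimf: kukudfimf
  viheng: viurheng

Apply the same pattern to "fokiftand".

"fokiftand" has second-to-last letter 'n'. The stems whose second-to-last letter is 'n' (viheng → viurheng, lakzohwanf → laurkzohwanf, fohunm → fourhunm) insert -ur- after the first vowel.
So fokiftand → fourkiftand.

fourkiftand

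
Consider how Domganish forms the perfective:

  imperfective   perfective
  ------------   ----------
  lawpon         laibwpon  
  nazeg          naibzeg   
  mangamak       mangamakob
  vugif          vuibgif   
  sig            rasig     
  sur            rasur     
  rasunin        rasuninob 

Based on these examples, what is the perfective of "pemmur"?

peibmmur

sig and nazeg both end in -g yet inflect differently (rasig, naibzeg), so the final letter is not what conditions the rule; the number of vowels is.
"pemmur" has 2 vowels. The stems with 2 vowels (nazeg → naibzeg, lawpon → laibwpon, vugif → vuibgif) insert -ib- after the first vowel.
So pemmur → peibmmur.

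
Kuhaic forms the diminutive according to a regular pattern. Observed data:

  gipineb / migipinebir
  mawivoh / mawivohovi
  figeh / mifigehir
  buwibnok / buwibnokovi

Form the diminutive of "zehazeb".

figeh and mawivoh both end in -h yet inflect differently (mifigehir, mawivohovi), so the final letter is not what conditions the rule; the last vowel is.
"zehazeb" has last vowel 'e'. The stems whose last vowel is 'e' (figeh → mifigehir, gipineb → migipinebir) add mi- … -ir around the stem.
So zehazeb → mizehazebir.

mizehazebir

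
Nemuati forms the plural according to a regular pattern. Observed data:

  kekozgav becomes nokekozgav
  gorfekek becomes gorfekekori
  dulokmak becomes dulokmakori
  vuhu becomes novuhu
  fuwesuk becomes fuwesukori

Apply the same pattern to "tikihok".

tikihokori

fuwesuk and vuhu both have last vowel 'u' yet inflect differently (fuwesukori, novuhu), so the last vowel is not what conditions the rule; the final letter is.
"tikihok" ends in -k. The stems ending in -k (gorfekek → gorfekekori, dulokmak → dulokmakori, fuwesuk → fuwesukori) add -ori.
So tikihok → tikihokori.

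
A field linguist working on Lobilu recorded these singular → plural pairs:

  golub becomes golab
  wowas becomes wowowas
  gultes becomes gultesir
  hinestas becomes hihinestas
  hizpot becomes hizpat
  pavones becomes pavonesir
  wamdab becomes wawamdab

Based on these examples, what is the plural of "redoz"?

hinestas and pavones both end in -s yet inflect differently (hihinestas, pavonesir), so the final letter is not what conditions the rule; the last vowel is.
"redoz" has last vowel 'o'. The one such stem in the data (hizpot → hizpat) changes the last vowel to 'a' (as does golub), so the same rule applies.
So redoz → redaz.

redaz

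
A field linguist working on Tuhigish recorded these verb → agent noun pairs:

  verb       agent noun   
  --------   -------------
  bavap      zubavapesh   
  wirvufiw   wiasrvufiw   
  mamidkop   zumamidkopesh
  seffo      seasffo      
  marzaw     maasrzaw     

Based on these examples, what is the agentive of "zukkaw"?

zuaskkaw

mamidkop and seffo both have last vowel 'o' yet inflect differently (zumamidkopesh, seasffo), so the last vowel is not what conditions the rule; the final letter is.
"zukkaw" ends in -w. The stems ending in -w (wirvufiw → wiasrvufiw, marzaw → maasrzaw) insert -as- after the first vowel.
So zukkaw → zuaskkaw.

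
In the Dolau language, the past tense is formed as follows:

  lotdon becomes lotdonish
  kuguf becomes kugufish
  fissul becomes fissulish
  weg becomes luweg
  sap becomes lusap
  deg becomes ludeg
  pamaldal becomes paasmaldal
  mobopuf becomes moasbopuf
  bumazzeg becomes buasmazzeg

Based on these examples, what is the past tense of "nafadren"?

naasfadren

fissul and pamaldal both end in -l yet inflect differently (fissulish, paasmaldal), so the final letter is not what conditions the rule; the number of vowels is.
"nafadren" has 3 vowels. The stems with 3 vowels (pamaldal → paasmaldal, mobopuf → moasbopuf, bumazzeg → buasmazzeg) insert -as- after the first vowel.
So nafadren → naasfadren.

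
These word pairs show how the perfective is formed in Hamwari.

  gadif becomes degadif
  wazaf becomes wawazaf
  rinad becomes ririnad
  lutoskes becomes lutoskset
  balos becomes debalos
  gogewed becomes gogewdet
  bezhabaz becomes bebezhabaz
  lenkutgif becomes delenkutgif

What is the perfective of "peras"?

peperas

lenkutgif and wazaf both end in -f yet inflect differently (delenkutgif, wawazaf), so the final letter is not what conditions the rule; the last vowel is.
"peras" has last vowel 'a'. The stems whose last vowel is 'a' (rinad → ririnad, wazaf → wawazaf, bezhabaz → bebezhabaz) repeat the first consonant+vowel as a prefix.
So peras → peperas.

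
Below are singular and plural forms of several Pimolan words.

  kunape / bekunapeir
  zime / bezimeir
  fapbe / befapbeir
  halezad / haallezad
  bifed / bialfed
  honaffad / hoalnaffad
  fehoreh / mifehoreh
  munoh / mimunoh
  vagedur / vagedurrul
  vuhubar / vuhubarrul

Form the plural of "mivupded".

kunape and bifed both have last vowel 'e' yet inflect differently (bekunapeir, bialfed), so the last vowel is not what conditions the rule; the final letter is.
"mivupded" ends in -d. The stems ending in -d (halezad → haallezad, bifed → bialfed, honaffad → hoalnaffad) insert -al- after the first vowel.
So mivupded → mialvupded.

mialvupded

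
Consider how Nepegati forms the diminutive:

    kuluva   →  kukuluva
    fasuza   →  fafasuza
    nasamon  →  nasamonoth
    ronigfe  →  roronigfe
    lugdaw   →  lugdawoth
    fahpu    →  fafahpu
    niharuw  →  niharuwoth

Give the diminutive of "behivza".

bebehivza

fahpu and niharuw both have last vowel 'u' yet inflect differently (fafahpu, niharuwoth), so the last vowel is not what conditions the rule; whether the stem ends in a vowel or a consonant is.
"behivza" ends in a vowel. The stems ending in a vowel (fasuza → fafasuza, kuluva → kukuluva, ronigfe → roronigfe) repeat the first consonant+vowel as a prefix.
The other pattern: stems ending in a consonant add -oth.
So behivza → bebehivza.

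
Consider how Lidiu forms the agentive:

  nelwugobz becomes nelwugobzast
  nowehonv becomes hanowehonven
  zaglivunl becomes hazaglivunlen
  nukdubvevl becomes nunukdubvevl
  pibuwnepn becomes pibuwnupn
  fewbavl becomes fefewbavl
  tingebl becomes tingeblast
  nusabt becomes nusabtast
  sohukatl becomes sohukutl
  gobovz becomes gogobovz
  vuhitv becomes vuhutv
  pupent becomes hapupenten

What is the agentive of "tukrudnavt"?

tutukrudnavt

"tukrudnavt" has second-to-last letter 'v'. The stems whose second-to-last letter is 'v' (nukdubvevl → nunukdubvevl, gobovz → gogobovz, fewbavl → fefewbavl) repeat the first consonant+vowel as a prefix.
The other patterns: stems whose second-to-last letter is 'b' add -ast; stems whose second-to-last letter is 'n' add ha- … -en around the stem; stems whose second-to-last letter is 'p' or 't' change the last vowel to 'u'.
So tukrudnavt → tutukrudnavt.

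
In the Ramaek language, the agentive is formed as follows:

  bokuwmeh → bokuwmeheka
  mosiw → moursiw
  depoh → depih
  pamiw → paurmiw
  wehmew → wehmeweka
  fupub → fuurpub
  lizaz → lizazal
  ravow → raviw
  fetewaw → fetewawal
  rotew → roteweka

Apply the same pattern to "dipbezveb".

dipbezvebeka

"dipbezveb" has last vowel 'e'. The stems whose last vowel is 'e' (wehmew → wehmeweka, bokuwmeh → bokuwmeheka, rotew → roteweka) add -eka.
The other patterns: stems whose last vowel is 'a' add -al; stems whose last vowel is 'i' or 'u' insert -ur- after the first vowel; stems whose last vowel is 'o' change the last vowel to 'i'.
So dipbezveb → dipbezvebeka.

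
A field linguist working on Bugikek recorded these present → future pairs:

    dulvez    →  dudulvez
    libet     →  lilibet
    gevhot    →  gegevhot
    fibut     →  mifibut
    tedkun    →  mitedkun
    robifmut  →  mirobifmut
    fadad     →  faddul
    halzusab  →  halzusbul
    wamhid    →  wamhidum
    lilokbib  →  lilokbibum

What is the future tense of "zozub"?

mizozub

"zozub" has last vowel 'u'. The stems whose last vowel is 'u' (fibut → mifibut, tedkun → mitedkun, robifmut → mirobifmut) add the prefix mi-.
The other patterns: stems whose last vowel is 'e' or 'o' repeat the first consonant+vowel as a prefix; stems whose last vowel is 'a' delete the last vowel and add -ul; stems whose last vowel is 'i' add -um.
So zozub → mizozub.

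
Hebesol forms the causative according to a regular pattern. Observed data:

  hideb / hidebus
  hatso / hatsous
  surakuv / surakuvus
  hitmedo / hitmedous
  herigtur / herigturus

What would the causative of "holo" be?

Every pair shown (hideb → hidebus, hatso → hatsous, surakuv → surakuvus, …) follows the same rule: add -us.
So holo → holous.

holous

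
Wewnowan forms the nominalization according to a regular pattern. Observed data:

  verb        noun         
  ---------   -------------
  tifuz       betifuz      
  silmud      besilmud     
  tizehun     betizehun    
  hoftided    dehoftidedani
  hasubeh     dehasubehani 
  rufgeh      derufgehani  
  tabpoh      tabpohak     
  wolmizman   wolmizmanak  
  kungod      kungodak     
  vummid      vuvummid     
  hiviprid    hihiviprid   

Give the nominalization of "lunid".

silmud and hoftided both end in -d yet inflect differently (besilmud, dehoftidedani), so the final letter is not what conditions the rule; the last vowel is.
"lunid" has last vowel 'i'. The stems whose last vowel is 'i' (vummid → vuvummid, hiviprid → hihiviprid) repeat the first consonant+vowel as a prefix.
So lunid → lulunid.

lulunid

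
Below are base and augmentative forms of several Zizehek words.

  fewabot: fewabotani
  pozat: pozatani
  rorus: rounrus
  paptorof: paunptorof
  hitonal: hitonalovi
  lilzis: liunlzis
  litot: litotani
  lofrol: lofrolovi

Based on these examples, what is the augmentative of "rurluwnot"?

hitonal and pozat both have last vowel 'a' yet inflect differently (hitonalovi, pozatani), so the last vowel is not what conditions the rule; the final letter is.
"rurluwnot" ends in -t. The stems ending in -t (pozat → pozatani, litot → litotani, fewabot → fewabotani) add -ani.
The other patterns: stems ending in -l add -ovi; stems ending in -f or -s insert -un- after the first vowel.
So rurluwnot → rurluwnotani.

rurluwnotani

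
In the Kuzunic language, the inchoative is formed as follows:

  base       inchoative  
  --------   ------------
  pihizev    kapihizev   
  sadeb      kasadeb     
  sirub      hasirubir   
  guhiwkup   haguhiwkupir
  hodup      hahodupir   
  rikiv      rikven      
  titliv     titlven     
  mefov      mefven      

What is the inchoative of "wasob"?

sadeb and sirub both end in -b yet inflect differently (kasadeb, hasirubir), so the final letter is not what conditions the rule; the last vowel is.
"wasob" has last vowel 'o'. The one such stem in the data (mefov → mefven) deletes the last vowel and adds -en (as do rikiv, titliv), so the same rule applies.
The other patterns: stems whose last vowel is 'e' add the prefix ka-; stems whose last vowel is 'u' add ha- … -ir around the stem.
So wasob → wasben.

wasben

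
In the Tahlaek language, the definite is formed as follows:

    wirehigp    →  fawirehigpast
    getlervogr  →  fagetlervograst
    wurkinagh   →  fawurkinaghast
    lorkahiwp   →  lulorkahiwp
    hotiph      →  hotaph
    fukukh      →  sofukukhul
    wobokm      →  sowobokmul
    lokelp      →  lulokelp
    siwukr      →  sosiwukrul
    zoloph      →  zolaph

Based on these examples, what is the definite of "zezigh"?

fazezighast

hotiph and fukukh both end in -h yet inflect differently (hotaph, sofukukhul), so the final letter is not what conditions the rule; the second-to-last letter is.
"zezigh" has second-to-last letter 'g'. The stems whose second-to-last letter is 'g' (wurkinagh → fawurkinaghast, wirehigp → fawirehigpast, getlervogr → fagetlervograst) add fa- … -ast around the stem.
The other patterns: stems whose second-to-last letter is 'p' change the last vowel to 'a'; stems whose second-to-last letter is 'k' add so- … -ul around the stem; stems whose second-to-last letter is 'l' or 'w' add the prefix lu-.
So zezigh → fazezighast.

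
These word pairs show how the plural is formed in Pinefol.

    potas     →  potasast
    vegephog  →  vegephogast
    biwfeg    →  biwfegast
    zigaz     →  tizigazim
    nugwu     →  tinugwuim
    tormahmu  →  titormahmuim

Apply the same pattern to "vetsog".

vetsogast

"vetsog" ends in -g. The stems ending in -g (vegephog → vegephogast, biwfeg → biwfegast) add -ast.
The other pattern: stems ending in -u or -z add ti- … -im around the stem.
So vetsog → vetsogast.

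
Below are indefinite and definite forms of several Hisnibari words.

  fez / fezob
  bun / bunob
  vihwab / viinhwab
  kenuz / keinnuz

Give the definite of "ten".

"ten" has 1 vowel. The stems with 1 vowel (fez → fezob, bun → bunob) add -ob.
The other pattern: stems with 2 vowels insert -in- after the first vowel.
So ten → tenob.

tenob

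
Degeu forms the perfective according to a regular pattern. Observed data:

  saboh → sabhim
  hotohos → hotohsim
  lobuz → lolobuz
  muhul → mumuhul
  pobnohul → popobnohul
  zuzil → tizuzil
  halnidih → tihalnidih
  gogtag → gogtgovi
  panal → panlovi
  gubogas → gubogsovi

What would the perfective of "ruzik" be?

"ruzik" has last vowel 'i'. The stems whose last vowel is 'i' (zuzil → tizuzil, halnidih → tihalnidih) add the prefix ti-.
The other patterns: stems whose last vowel is 'o' delete the last vowel and add -im; stems whose last vowel is 'u' repeat the first consonant+vowel as a prefix; stems whose last vowel is 'a' delete the last vowel and add -ovi.
So ruzik → tiruzik.

tiruzik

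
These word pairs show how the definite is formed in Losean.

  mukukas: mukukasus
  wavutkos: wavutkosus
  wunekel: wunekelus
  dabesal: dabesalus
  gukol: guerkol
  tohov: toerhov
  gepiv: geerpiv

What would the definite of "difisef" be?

difisefus

wunekel and gukol both end in -l yet inflect differently (wunekelus, guerkol), so the final letter is not what conditions the rule; the number of vowels is.
"difisef" has 3 vowels. The stems with 3 vowels (mukukas → mukukasus, wavutkos → wavutkosus, wunekel → wunekelus) add -us.
So difisef → difisefus.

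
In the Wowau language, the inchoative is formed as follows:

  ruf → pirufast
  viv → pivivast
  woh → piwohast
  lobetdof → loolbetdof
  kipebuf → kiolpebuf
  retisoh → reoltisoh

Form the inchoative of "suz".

pisuzast

ruf and lobetdof both end in -f yet inflect differently (pirufast, loolbetdof), so the final letter is not what conditions the rule; the number of vowels is.
"suz" has 1 vowel. The stems with 1 vowel (ruf → pirufast, viv → pivivast, woh → piwohast) add pi- … -ast around the stem.
The other pattern: stems with 3 vowels insert -ol- after the first vowel.
So suz → pisuzast.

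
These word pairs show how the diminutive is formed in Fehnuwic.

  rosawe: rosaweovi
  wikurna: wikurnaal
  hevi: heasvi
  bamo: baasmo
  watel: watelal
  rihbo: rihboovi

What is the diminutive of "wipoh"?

"wipoh" begins with w-. The stems beginning with w- (watel → watelal, wikurna → wikurnaal) add -al.
So wipoh → wipohal.

wipohal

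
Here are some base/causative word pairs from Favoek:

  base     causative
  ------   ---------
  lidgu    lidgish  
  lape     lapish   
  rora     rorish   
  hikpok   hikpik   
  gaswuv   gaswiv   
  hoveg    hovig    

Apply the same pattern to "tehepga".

tehepgish

lidgu and gaswuv both have last vowel 'u' yet inflect differently (lidgish, gaswiv), so the last vowel is not what conditions the rule; whether the stem ends in a vowel or a consonant is.
"tehepga" ends in a vowel. The stems ending in a vowel (lidgu → lidgish, lape → lapish, rora → rorish) drop the final letter and add -ish.
So tehepga → tehepgish.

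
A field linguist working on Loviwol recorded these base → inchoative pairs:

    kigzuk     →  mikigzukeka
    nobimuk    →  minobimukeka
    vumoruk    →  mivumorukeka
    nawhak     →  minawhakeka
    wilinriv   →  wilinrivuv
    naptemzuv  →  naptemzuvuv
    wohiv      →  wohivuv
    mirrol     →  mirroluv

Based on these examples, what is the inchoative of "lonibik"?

milonibikeka

kigzuk and naptemzuv both have last vowel 'u' yet inflect differently (mikigzukeka, naptemzuvuv), so the last vowel is not what conditions the rule; the final letter is.
"lonibik" ends in -k. The stems ending in -k (kigzuk → mikigzukeka, nobimuk → minobimukeka, vumoruk → mivumorukeka) add mi- … -eka around the stem.
The other pattern: stems ending in -l or -v add -uv.
So lonibik → milonibikeka.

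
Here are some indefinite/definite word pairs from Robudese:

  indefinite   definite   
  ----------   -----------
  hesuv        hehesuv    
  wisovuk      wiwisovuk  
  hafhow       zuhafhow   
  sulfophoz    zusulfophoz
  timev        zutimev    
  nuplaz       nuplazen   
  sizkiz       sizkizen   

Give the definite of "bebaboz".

"bebaboz" has last vowel 'o'. The stems whose last vowel is 'o' (hafhow → zuhafhow, sulfophoz → zusulfophoz) add the prefix zu-.
So bebaboz → zubebaboz.

zubebaboz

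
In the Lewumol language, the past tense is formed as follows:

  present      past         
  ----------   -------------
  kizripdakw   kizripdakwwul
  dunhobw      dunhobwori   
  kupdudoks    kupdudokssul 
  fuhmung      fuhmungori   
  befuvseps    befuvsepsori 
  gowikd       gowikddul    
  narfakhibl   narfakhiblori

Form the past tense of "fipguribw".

fipguribwori

"fipguribw" has second-to-last letter 'b'. The stems whose second-to-last letter is 'b' (narfakhibl → narfakhiblori, dunhobw → dunhobwori) add -ori.
So fipguribw → fipguribwori.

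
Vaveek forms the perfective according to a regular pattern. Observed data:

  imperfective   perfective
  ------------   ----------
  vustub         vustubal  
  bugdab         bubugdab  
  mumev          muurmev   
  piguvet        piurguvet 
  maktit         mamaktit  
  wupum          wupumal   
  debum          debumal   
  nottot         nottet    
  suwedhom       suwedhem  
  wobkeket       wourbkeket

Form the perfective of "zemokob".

zemokeb

debum and suwedhom both end in -m yet inflect differently (debumal, suwedhem), so the final letter is not what conditions the rule; the last vowel is.
"zemokob" has last vowel 'o'. The stems whose last vowel is 'o' (suwedhom → suwedhem, nottot → nottet) change the last vowel to 'e'.
So zemokob → zemokeb.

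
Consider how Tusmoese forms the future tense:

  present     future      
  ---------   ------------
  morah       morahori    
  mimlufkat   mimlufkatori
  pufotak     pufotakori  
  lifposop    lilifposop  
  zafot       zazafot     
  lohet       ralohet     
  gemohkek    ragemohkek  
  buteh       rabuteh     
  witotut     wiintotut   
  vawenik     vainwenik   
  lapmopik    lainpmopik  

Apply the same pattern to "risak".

risakori

mimlufkat and zafot both end in -t yet inflect differently (mimlufkatori, zazafot), so the final letter is not what conditions the rule; the last vowel is.
"risak" has last vowel 'a'. The stems whose last vowel is 'a' (morah → morahori, mimlufkat → mimlufkatori, pufotak → pufotakori) add -ori.
So risak → risakori.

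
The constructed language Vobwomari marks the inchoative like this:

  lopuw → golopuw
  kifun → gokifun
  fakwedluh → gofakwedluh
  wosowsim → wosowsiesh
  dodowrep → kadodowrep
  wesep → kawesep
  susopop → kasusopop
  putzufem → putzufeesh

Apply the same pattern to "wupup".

putzufem and dodowrep both have last vowel 'e' yet inflect differently (putzufeesh, kadodowrep), so the last vowel is not what conditions the rule; the final letter is.
"wupup" ends in -p. The stems ending in -p (susopop → kasusopop, dodowrep → kadodowrep, wesep → kawesep) add the prefix ka-.
So wupup → kawupup.

kawupup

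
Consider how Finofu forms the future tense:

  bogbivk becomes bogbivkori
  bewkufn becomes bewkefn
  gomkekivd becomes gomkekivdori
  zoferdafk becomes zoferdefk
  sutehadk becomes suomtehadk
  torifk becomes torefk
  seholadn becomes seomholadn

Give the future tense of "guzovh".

zoferdafk and bogbivk both end in -k yet inflect differently (zoferdefk, bogbivkori), so the final letter is not what conditions the rule; the second-to-last letter is.
"guzovh" has second-to-last letter 'v'. The stems whose second-to-last letter is 'v' (gomkekivd → gomkekivdori, bogbivk → bogbivkori) add -ori.
So guzovh → guzovhori.

guzovhori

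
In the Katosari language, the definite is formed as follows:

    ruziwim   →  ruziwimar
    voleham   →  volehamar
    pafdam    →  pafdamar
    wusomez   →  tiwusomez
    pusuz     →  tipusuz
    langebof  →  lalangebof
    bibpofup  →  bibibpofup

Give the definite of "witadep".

wiwitadep

pusuz and bibpofup both have last vowel 'u' yet inflect differently (tipusuz, bibibpofup), so the last vowel is not what conditions the rule; the final letter is.
"witadep" ends in -p. The one such stem in the data (bibpofup → bibibpofup) repeats the first consonant+vowel as a prefix (as does langebof), so the same rule applies.
So witadep → wiwitadep.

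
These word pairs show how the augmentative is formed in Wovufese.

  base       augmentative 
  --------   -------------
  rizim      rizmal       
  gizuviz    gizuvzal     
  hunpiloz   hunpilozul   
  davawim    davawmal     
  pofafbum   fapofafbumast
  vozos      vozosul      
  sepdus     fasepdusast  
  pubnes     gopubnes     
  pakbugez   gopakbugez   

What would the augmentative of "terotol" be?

terotolul

vozos and sepdus both end in -s yet inflect differently (vozosul, fasepdusast), so the final letter is not what conditions the rule; the last vowel is.
"terotol" has last vowel 'o'. The stems whose last vowel is 'o' (hunpiloz → hunpilozul, vozos → vozosul) add -ul.
So terotol → terotolul.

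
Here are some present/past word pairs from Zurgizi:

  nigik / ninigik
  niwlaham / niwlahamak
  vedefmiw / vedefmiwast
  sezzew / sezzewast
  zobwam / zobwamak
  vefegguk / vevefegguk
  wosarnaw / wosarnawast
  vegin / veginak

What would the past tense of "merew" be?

merewast

"merew" ends in -w. The stems ending in -w (vedefmiw → vedefmiwast, sezzew → sezzewast, wosarnaw → wosarnawast) add -ast.
The other patterns: stems ending in -k repeat the first consonant+vowel as a prefix; stems ending in -m or -n add -ak.
So merew → merewast.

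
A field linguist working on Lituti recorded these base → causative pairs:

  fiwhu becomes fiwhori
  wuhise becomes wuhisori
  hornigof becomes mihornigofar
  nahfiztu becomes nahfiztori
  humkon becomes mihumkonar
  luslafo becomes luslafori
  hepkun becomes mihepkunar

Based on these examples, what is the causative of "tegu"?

tegori

"tegu" ends in a vowel. The stems ending in a vowel (wuhise → wuhisori, luslafo → luslafori, nahfiztu → nahfiztori) drop the final letter and add -ori.
So tegu → tegori.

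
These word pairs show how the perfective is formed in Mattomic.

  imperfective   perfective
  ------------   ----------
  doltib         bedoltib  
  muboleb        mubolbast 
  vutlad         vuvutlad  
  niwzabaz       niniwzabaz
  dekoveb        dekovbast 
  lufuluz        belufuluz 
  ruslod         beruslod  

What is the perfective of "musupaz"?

mumusupaz

"musupaz" has last vowel 'a'. The stems whose last vowel is 'a' (vutlad → vuvutlad, niwzabaz → niniwzabaz) repeat the first consonant+vowel as a prefix.
So musupaz → mumusupaz.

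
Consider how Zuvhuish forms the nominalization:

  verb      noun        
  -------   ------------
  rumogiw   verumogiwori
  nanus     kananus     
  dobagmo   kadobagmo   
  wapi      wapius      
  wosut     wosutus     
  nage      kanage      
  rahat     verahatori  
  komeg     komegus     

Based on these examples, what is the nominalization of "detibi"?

kadetibi

rahat and wosut both end in -t yet inflect differently (verahatori, wosutus), so the final letter is not what conditions the rule; the first letter is.
"detibi" begins with d-. The one such stem in the data (dobagmo → kadobagmo) adds the prefix ka-, so the same rule applies.
The other patterns: stems beginning with r- add ve- … -ori around the stem; stems beginning with k- or w- add -us.
So detibi → kadetibi.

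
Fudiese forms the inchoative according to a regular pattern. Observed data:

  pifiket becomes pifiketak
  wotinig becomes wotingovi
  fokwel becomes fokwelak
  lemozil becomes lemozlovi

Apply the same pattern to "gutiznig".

lemozil and fokwel both end in -l yet inflect differently (lemozlovi, fokwelak), so the final letter is not what conditions the rule; the last vowel is.
"gutiznig" has last vowel 'i'. The stems whose last vowel is 'i' (wotinig → wotingovi, lemozil → lemozlovi) delete the last vowel and add -ovi.
The other pattern: stems whose last vowel is 'e' add -ak.
So gutiznig → gutizngovi.

gutizngovi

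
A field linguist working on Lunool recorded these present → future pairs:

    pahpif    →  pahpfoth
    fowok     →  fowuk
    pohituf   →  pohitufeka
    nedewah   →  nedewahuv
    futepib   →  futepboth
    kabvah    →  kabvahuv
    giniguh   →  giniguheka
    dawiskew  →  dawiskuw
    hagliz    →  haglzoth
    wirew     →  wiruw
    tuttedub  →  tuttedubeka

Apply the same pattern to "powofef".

powofuf

giniguh and kabvah both end in -h yet inflect differently (giniguheka, kabvahuv), so the final letter is not what conditions the rule; the last vowel is.
"powofef" has last vowel 'e'. The stems whose last vowel is 'e' (wirew → wiruw, dawiskew → dawiskuw) change the last vowel to 'u'.
The other patterns: stems whose last vowel is 'u' add -eka; stems whose last vowel is 'a' add -uv; stems whose last vowel is 'i' delete the last vowel and add -oth.
So powofef → powofuf.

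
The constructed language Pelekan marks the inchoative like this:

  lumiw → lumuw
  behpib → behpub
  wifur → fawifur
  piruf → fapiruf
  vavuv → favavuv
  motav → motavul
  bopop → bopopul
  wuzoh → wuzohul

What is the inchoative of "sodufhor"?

vavuv and motav both end in -v yet inflect differently (favavuv, motavul), so the final letter is not what conditions the rule; the last vowel is.
"sodufhor" has last vowel 'o'. The stems whose last vowel is 'o' (bopop → bopopul, wuzoh → wuzohul) add -ul.
So sodufhor → sodufhorul.

sodufhorul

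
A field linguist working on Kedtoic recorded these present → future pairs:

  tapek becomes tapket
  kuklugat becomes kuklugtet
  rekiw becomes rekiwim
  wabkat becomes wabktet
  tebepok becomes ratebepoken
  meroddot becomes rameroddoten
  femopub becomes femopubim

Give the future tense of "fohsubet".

meroddot and kuklugat both end in -t yet inflect differently (rameroddoten, kuklugtet), so the final letter is not what conditions the rule; the last vowel is.
"fohsubet" has last vowel 'e'. The one such stem in the data (tapek → tapket) deletes the last vowel and adds -et (as do kuklugat, wabkat), so the same rule applies.
The other patterns: stems whose last vowel is 'o' add ra- … -en around the stem; stems whose last vowel is 'i' or 'u' add -im.
So fohsubet → fohsubtet.

fohsubtet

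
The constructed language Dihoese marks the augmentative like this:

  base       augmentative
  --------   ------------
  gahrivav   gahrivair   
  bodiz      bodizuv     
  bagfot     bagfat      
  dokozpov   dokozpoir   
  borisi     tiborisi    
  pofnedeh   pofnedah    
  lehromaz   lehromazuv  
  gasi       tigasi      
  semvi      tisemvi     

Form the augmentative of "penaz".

penazuv

bodiz and borisi both have last vowel 'i' yet inflect differently (bodizuv, tiborisi), so the last vowel is not what conditions the rule; the final letter is.
"penaz" ends in -z. The stems ending in -z (lehromaz → lehromazuv, bodiz → bodizuv) add -uv.
The other patterns: stems ending in -i add the prefix ti-; stems ending in -v drop the final letter and add -ir; stems ending in -h or -t change the last vowel to 'a'.
So penaz → penazuv.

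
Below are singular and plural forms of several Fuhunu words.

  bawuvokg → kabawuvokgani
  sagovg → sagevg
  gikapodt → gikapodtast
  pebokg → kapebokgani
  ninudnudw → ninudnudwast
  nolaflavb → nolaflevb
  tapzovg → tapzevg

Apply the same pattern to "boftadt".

boftadtast

"boftadt" has second-to-last letter 'd'. The stems whose second-to-last letter is 'd' (ninudnudw → ninudnudwast, gikapodt → gikapodtast) add -ast.
So boftadt → boftadtast.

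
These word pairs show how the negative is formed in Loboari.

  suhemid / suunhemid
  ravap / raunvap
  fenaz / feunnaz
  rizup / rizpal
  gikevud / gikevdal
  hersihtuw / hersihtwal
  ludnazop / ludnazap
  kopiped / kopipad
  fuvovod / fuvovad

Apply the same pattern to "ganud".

ravap and rizup both end in -p yet inflect differently (raunvap, rizpal), so the final letter is not what conditions the rule; the last vowel is.
"ganud" has last vowel 'u'. The stems whose last vowel is 'u' (rizup → rizpal, gikevud → gikevdal, hersihtuw → hersihtwal) delete the last vowel and add -al.
The other patterns: stems whose last vowel is 'a' or 'i' insert -un- after the first vowel; stems whose last vowel is 'e' or 'o' change the last vowel to 'a'.
So ganud → gandal.

gandal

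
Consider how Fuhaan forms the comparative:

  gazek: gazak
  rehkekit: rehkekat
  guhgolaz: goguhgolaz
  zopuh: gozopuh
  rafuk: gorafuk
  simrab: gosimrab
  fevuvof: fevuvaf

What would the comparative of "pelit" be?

pelat

"pelit" has last vowel 'i'. The one such stem in the data (rehkekit → rehkekat) changes the last vowel to 'a' (as do fevuvof, gazek), so the same rule applies.
The other pattern: stems whose last vowel is 'a' or 'u' add the prefix go-.
So pelit → pelat.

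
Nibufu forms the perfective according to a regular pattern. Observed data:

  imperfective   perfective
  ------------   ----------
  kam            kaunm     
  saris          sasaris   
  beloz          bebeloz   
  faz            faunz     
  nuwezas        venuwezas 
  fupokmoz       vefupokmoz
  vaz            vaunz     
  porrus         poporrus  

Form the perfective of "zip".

ziunp

"zip" has 1 vowel. The stems with 1 vowel (faz → faunz, vaz → vaunz, kam → kaunm) insert -un- after the first vowel.
The other patterns: stems with 2 vowels repeat the first consonant+vowel as a prefix; stems with 3 vowels add the prefix ve-.
So zip → ziunp.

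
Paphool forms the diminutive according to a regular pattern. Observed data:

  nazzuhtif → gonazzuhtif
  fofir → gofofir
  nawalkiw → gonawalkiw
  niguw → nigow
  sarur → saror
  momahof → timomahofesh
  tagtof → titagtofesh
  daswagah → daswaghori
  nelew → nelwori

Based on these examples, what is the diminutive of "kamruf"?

nawalkiw and niguw both end in -w yet inflect differently (gonawalkiw, nigow), so the final letter is not what conditions the rule; the last vowel is.
"kamruf" has last vowel 'u'. The stems whose last vowel is 'u' (niguw → nigow, sarur → saror) change the last vowel to 'o'.
So kamruf → kamrof.

kamrof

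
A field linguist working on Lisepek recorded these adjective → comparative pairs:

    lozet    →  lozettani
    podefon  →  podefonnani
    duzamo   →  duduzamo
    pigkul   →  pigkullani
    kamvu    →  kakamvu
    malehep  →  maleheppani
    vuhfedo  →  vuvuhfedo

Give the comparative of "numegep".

vuhfedo and podefon both have last vowel 'o' yet inflect differently (vuvuhfedo, podefonnani), so the last vowel is not what conditions the rule; whether the stem ends in a vowel or a consonant is.
"numegep" ends in a consonant. The stems ending in a consonant (lozet → lozettani, podefon → podefonnani, pigkul → pigkullani) double the final consonant and add -ani.
So numegep → numegeppani.

numegeppani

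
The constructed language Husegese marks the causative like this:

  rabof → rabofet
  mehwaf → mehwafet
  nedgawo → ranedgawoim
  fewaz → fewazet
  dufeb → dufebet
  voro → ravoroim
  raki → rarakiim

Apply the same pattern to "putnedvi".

raputnedviim

nedgawo and rabof both have last vowel 'o' yet inflect differently (ranedgawoim, rabofet), so the last vowel is not what conditions the rule; whether the stem ends in a vowel or a consonant is.
"putnedvi" ends in a vowel. The stems ending in a vowel (raki → rarakiim, nedgawo → ranedgawoim, voro → ravoroim) add ra- … -im around the stem.
So putnedvi → raputnedviim.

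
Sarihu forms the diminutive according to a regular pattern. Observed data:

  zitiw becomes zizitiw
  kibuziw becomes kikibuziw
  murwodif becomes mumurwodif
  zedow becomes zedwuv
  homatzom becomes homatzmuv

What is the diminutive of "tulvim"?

zitiw and zedow both end in -w yet inflect differently (zizitiw, zedwuv), so the final letter is not what conditions the rule; the last vowel is.
"tulvim" has last vowel 'i'. The stems whose last vowel is 'i' (zitiw → zizitiw, kibuziw → kikibuziw, murwodif → mumurwodif) repeat the first consonant+vowel as a prefix.
So tulvim → tutulvim.

tutulvim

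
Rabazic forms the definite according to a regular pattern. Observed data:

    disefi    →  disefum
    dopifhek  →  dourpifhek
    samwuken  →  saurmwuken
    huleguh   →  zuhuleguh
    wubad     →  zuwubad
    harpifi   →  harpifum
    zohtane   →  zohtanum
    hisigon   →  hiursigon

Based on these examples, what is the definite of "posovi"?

posovum

zohtane and dopifhek both have last vowel 'e' yet inflect differently (zohtanum, dourpifhek), so the last vowel is not what conditions the rule; the final letter is.
"posovi" ends in -i. The stems ending in -i (harpifi → harpifum, disefi → disefum) drop the final letter and add -um.
The other patterns: stems ending in -k or -n insert -ur- after the first vowel; stems ending in -d or -h add the prefix zu-.
So posovi → posovum.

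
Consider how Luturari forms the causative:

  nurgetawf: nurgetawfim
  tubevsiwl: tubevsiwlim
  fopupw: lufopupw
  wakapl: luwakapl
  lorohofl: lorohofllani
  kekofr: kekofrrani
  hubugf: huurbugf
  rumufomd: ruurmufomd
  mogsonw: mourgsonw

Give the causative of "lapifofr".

lapifofrrani

tubevsiwl and wakapl both end in -l yet inflect differently (tubevsiwlim, luwakapl), so the final letter is not what conditions the rule; the second-to-last letter is.
"lapifofr" has second-to-last letter 'f'. The stems whose second-to-last letter is 'f' (lorohofl → lorohofllani, kekofr → kekofrrani) double the final consonant and add -ani.
So lapifofr → lapifofrrani.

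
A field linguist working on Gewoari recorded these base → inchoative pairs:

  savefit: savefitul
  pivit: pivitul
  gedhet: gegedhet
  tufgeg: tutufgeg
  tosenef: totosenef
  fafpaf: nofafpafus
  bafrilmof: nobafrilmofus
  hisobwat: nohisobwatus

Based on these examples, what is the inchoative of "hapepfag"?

nohapepfagus

savefit and gedhet both end in -t yet inflect differently (savefitul, gegedhet), so the final letter is not what conditions the rule; the last vowel is.
"hapepfag" has last vowel 'a'. The stems whose last vowel is 'a' (fafpaf → nofafpafus, hisobwat → nohisobwatus) add no- … -us around the stem.
So hapepfag → nohapepfagus.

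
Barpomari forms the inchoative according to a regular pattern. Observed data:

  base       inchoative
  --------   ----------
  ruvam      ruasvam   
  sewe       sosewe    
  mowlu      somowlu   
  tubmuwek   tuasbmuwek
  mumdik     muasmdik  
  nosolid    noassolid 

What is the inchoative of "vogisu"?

sovogisu

sewe and tubmuwek both have last vowel 'e' yet inflect differently (sosewe, tuasbmuwek), so the last vowel is not what conditions the rule; whether the stem ends in a vowel or a consonant is.
"vogisu" ends in a vowel. The stems ending in a vowel (sewe → sosewe, mowlu → somowlu) add the prefix so-.
The other pattern: stems ending in a consonant insert -as- after the first vowel.
So vogisu → sovogisu.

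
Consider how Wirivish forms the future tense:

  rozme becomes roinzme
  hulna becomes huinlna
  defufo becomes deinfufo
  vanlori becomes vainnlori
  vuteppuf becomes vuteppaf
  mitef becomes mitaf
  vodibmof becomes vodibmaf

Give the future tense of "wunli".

"wunli" ends in a vowel. The stems ending in a vowel (rozme → roinzme, hulna → huinlna, defufo → deinfufo) insert -in- after the first vowel.
The other pattern: stems ending in a consonant change the last vowel to 'a'.
So wunli → wuinnli.

wuinnli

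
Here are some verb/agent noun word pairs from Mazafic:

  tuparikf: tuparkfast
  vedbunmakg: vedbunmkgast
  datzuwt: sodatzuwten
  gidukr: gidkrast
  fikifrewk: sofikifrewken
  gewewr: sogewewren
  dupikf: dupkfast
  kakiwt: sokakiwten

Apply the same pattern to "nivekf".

gewewr and gidukr both end in -r yet inflect differently (sogewewren, gidkrast), so the final letter is not what conditions the rule; the second-to-last letter is.
"nivekf" has second-to-last letter 'k'. The stems whose second-to-last letter is 'k' (dupikf → dupkfast, gidukr → gidkrast, tuparikf → tuparkfast) delete the last vowel and add -ast.
So nivekf → nivkfast.

nivkfast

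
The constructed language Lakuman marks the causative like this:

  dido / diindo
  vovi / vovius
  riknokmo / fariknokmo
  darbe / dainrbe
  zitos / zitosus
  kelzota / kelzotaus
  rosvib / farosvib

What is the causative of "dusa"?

duinsa

dido and riknokmo both end in -o yet inflect differently (diindo, fariknokmo), so the final letter is not what conditions the rule; the first letter is.
"dusa" begins with d-. The stems beginning with d- (darbe → dainrbe, dido → diindo) insert -in- after the first vowel.
So dusa → duinsa.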